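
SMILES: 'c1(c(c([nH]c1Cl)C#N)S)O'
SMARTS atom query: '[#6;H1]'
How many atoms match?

Check the 10 heavy atoms by environment: 1× n (aromatic, H1) → no; 4× c (aromatic, H0) → no; 1× C (H0) → no; 1× N (H0) → no; 1× S (H1) → no; 1× O (H1) → no; 1× Cl (H0) → no.
No environment satisfies the query, so 0 matching atoms.

0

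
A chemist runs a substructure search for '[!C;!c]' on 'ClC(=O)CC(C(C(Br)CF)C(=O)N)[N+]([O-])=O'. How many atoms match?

9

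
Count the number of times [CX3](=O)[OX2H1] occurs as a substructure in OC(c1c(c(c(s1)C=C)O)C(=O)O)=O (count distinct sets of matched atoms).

2

[CX3](=O)[OX2H1] is the SMARTS for a carboxylic acid: an sp2 carbon double-bonded to O and single-bonded to an -OH oxygen.
The molecule carries 2 separate instances of a carboxylic acid group (-C(=O)OH) meeting every constraint; each maps to a distinct set of atoms, giving 2 matches.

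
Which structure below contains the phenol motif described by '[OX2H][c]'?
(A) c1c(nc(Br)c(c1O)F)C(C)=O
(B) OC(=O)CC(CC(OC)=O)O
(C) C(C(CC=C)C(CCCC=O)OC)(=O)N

A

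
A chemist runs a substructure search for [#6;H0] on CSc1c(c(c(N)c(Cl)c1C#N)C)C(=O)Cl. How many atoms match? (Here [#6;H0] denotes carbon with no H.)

8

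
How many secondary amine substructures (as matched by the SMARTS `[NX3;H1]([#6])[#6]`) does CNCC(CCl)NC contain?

[NX3;H1]([#6])[#6] is the SMARTS for a secondary amine: a trivalent nitrogen with one H, bonded to two carbons.
The molecule carries 2 separate instances of an N-methylamino group (-NHCH3) meeting every constraint; each maps to a distinct set of atoms, giving 2 matches.

2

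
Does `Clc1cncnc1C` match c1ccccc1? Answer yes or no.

No

The pattern c1ccccc1 describes six aromatic carbons in a ring — a benzene ring.
The closest candidate here is a methyl group (-CH3), but no six-membered all-carbon aromatic ring is present. No other fragment satisfies the full query, so there is no match.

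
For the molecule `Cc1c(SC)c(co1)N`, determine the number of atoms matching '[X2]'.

Check the 9 heavy atoms by environment: 1× o (aromatic, X2) → match; 4× c (aromatic, X3) → no; 1× N (X3) → no; 2× C (X4) → no; 1× S (X2) → match.
Summing the matching environments: 1 + 1 = 2 matching atoms.

2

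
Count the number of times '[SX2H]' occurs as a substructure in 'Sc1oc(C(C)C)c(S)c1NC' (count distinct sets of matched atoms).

2

[SX2H] is the SMARTS for a thiol: an aliphatic sulfur with two connections, one being H.
The molecule carries 2 separate instances of a thiol (-SH) meeting every constraint; each maps to a distinct set of atoms, giving 2 matches.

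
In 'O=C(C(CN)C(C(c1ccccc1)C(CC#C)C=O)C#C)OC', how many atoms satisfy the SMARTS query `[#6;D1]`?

3

Check the 23 heavy atoms by environment: 5× C (D2) → no; 5× C (D3) → no; 1× c (aromatic, D3) → no; 5× c (aromatic, D2) → no; 2× O (D1) → no; 1× O (D2) → no; 3× C (D1) → match; 1× N (D1) → no.
That gives 3 matching atoms.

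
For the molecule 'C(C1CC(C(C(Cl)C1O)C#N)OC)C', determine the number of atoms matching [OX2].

2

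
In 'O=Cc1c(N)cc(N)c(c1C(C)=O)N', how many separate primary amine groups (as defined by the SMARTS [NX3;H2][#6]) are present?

3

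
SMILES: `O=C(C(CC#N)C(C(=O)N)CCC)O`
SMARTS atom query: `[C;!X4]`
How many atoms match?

3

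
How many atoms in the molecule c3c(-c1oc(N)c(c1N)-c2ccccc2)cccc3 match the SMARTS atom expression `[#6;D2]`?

10

The query [#6;D2] means: any carbon bonded to exactly two heavy atoms.
Check the 19 heavy atoms by environment: 1× o (aromatic, D2) → no; 6× c (aromatic, D3) → no; 10× c (aromatic, D2) → match; 2× N (D1) → no.
That gives 10 matching atoms.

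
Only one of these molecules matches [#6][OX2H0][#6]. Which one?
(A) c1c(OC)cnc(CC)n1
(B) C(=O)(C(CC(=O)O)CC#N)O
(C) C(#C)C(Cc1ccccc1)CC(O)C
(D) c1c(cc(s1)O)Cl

A

[#6][OX2H0][#6] describes an aliphatic oxygen bridging two carbons with no H on the oxygen (an ether).
(A) contains a methoxy ether (-OCH3), which satisfies every atom and bond constraint.
(B) has a carboxylic acid group (-C(=O)OH) but the -OH oxygen has H1; the =O is OX1, not OX2.
(C) has a hydroxyl group (-OH) but the oxygen has H1, not H0 bridging two carbons.
(D) has a hydroxyl group (-OH) but the oxygen has H1, not H0 bridging two carbons.
So the answer is (A).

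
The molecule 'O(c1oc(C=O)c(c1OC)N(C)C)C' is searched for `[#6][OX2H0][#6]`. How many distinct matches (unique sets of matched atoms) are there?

[#6][OX2H0][#6] is the SMARTS for an ether: an aliphatic oxygen bridging two carbons with no H on the oxygen.
The molecule carries 2 separate instances of a methoxy ether (-OCH3) meeting every constraint; each maps to a distinct set of atoms, giving 2 matches.

2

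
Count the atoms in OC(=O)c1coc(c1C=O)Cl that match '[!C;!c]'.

5

Check the 11 heavy atoms by environment: 1× o (aromatic) → match; 4× c (aromatic) → no; 2× C → no; 3× O → match; 1× Cl → match.
Summing the matching environments: 1 + 3 + 1 = 5 matching atoms.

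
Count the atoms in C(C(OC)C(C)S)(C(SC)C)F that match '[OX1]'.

The query [OX1] means: aliphatic oxygen with one total connection — typically a carbonyl =O or an oxide.
Check the 12 heavy atoms by environment: 8× C (X4) → no; 2× S (X2) → no; 1× O (X2) → no; 1× F (X1) → no.
No environment satisfies the query, so 0 matching atoms.

0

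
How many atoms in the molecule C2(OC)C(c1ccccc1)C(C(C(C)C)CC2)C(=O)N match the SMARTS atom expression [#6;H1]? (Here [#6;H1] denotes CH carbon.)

10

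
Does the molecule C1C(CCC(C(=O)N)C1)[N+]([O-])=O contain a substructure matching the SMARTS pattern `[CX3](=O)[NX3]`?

Yes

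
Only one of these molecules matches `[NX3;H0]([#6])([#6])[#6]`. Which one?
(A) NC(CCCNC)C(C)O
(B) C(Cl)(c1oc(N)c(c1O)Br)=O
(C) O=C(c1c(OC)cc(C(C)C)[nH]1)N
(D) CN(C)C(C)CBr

D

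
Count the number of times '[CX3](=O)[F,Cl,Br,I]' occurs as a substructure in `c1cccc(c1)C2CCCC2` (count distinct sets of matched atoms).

[CX3](=O)[F,Cl,Br,I] is the SMARTS for an acyl halide: a carbonyl carbon bonded to a halogen.
No fragment in the molecule satisfies every constraint, giving 0 matches.

0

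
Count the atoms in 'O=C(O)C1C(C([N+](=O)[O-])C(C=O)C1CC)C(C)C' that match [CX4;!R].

5

The query [CX4;!R] means: aliphatic carbon with four total connections, not in a ring.
Check the 18 heavy atoms by environment: 5× C (X4, in 5-ring) → no; 5× C (X4, acyclic) → match; 1× N (charge +1, X3, acyclic) → no; 1× O (charge -1, X1, acyclic) → no; 3× O (X1, acyclic) → no; 2× C (X3, acyclic) → no; 1× O (X2, acyclic) → no.
That gives 5 matching atoms.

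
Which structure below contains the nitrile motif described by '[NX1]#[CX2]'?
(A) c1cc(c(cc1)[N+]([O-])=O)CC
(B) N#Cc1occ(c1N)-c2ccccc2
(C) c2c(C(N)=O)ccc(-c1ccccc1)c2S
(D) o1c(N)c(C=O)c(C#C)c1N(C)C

B

[NX1]#[CX2] describes a nitrogen triple-bonded to a two-connected carbon (a nitrile).
(A) has a nitro group (-[N+](=O)[O-]) but there is no C#N triple bond.
(B) contains a nitrile (-C#N), which satisfies every atom and bond constraint.
(C) has a primary amide (-C(=O)NH2) but the nitrogen is NX3, not NX1.
(D) has a primary amino group (-NH2) but the nitrogen is NX3 (three connections), not NX1 triple-bonded.
So the answer is (B).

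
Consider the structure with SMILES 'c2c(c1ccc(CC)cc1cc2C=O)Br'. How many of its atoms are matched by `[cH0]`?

5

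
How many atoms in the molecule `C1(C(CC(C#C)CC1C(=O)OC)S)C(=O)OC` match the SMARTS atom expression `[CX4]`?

8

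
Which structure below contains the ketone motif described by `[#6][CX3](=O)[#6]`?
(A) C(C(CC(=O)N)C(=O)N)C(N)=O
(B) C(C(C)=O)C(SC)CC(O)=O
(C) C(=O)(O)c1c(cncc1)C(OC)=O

[#6][CX3](=O)[#6] describes a carbonyl carbon (no H) flanked by two carbons (a ketone).
(A) has a primary amide (-C(=O)NH2) but one neighbour of the carbonyl carbon is N, not C.
(B) contains an acetyl/ketone group (-C(=O)CH3), which satisfies every atom and bond constraint.
(C) has a carboxylic acid group (-C(=O)OH) but one neighbour of the carbonyl carbon is O, not C.
So the answer is (B).

B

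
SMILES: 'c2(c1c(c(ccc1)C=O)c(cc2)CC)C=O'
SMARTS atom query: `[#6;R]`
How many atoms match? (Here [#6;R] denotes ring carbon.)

Check the 16 heavy atoms by environment: 10× c (aromatic, in 6-ring) → match; 4× C (acyclic) → no; 2× O (acyclic) → no.
That gives 10 matching atoms.

10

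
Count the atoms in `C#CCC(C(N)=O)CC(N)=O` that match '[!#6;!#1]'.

4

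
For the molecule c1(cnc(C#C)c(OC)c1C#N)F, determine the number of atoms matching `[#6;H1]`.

2

The query [#6;H1] means: any carbon bearing exactly one hydrogen.
Check the 13 heavy atoms by environment: 1× n (aromatic, H0) → no; 1× c (aromatic, H1) → match; 4× c (aromatic, H0) → no; 1× O (H0) → no; 1× C (H3) → no; 2× C (H0) → no; 1× C (H1) → match; 1× F (H0) → no; 1× N (H0) → no.
Summing the matching environments: 1 + 1 = 2 matching atoms.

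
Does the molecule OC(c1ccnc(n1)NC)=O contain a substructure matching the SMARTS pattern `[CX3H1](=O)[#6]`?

No

The pattern [CX3H1](=O)[#6] describes an sp2 carbon with one H, double-bonded to O and single-bonded to carbon — an aldehyde.
The closest candidate here is a carboxylic acid group (-C(=O)OH), but the carbonyl carbon has H0 and is bonded to O, not H1. No other fragment satisfies the full query, so there is no match.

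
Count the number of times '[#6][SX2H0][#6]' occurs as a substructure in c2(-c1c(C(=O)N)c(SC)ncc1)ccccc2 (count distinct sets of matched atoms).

[#6][SX2H0][#6] is the SMARTS for a thioether: an aliphatic sulfur bridging two carbons with no H on the sulfur.
Exactly one fragment in the molecule meets all constraints, giving 1 match.

1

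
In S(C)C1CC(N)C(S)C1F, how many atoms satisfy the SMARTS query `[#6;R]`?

5

The query [#6;R] means: carbon that is part of a ring.
Check the 10 heavy atoms by environment: 5× C (in 5-ring) → match; 2× S (acyclic) → no; 1× N (acyclic) → no; 1× C (acyclic) → no; 1× F (acyclic) → no.
That gives 5 matching atoms.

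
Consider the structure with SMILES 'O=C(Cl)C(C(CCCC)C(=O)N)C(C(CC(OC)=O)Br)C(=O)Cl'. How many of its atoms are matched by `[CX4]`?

10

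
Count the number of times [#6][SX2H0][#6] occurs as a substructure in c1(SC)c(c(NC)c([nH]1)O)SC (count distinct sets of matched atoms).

2

[#6][SX2H0][#6] is the SMARTS for a thioether: an aliphatic sulfur bridging two carbons with no H on the sulfur.
The molecule carries 2 separate instances of a methylthio ether (-SCH3) meeting every constraint; each maps to a distinct set of atoms, giving 2 matches.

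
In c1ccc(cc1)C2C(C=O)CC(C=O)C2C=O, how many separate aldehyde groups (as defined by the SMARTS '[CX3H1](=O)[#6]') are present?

3

[CX3H1](=O)[#6] is the SMARTS for an aldehyde: an sp2 carbon with one H, double-bonded to O and single-bonded to carbon.
The molecule carries 3 separate instances of an aldehyde (-CHO) meeting every constraint; each maps to a distinct set of atoms, giving 3 matches.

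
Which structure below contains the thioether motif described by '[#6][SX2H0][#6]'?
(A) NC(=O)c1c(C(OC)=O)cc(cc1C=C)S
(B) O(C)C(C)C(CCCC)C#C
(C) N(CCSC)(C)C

C

[#6][SX2H0][#6] describes an aliphatic sulfur bridging two carbons with no H on the sulfur (a thioether).
(A) has a thiol (-SH) but the sulfur has H1, not H0 bridging two carbons.
(B) has a methoxy ether (-OCH3) but the bridging atom is O, not S.
(C) contains a methylthio ether (-SCH3), which satisfies every atom and bond constraint.
So the answer is (C).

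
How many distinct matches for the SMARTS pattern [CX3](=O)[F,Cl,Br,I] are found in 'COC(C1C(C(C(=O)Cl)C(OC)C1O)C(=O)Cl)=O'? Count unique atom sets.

2

[CX3](=O)[F,Cl,Br,I] is the SMARTS for an acyl halide: a carbonyl carbon bonded to a halogen.
The molecule carries 2 separate instances of an acyl chloride (-C(=O)Cl) meeting every constraint; each maps to a distinct set of atoms, giving 2 matches.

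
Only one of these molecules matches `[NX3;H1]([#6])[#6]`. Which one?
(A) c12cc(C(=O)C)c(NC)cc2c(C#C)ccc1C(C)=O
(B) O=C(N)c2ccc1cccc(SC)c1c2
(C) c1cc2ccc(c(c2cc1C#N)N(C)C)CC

[NX3;H1]([#6])[#6] describes a trivalent nitrogen with one H, bonded to two carbons (a secondary amine).
(A) contains an N-methylamino group (-NHCH3), which satisfies every atom and bond constraint.
(B) has a primary amide (-C(=O)NH2) but the -C(=O)NH2 nitrogen has H2, not H1.
(C) has a dimethylamino group (-N(CH3)2) but the nitrogen has H0, not H1.
So the answer is (A).

A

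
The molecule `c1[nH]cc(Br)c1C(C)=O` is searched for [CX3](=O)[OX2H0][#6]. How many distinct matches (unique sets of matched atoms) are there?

0

[CX3](=O)[OX2H0][#6] is the SMARTS for an ester: a carbonyl carbon bonded to an oxygen that is itself bonded to carbon (no H on that O).
No fragment in the molecule satisfies every constraint, giving 0 matches.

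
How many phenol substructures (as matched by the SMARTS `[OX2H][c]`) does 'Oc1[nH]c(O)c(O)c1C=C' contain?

[OX2H][c] is the SMARTS for a phenol: a hydroxyl oxygen attached to an aromatic carbon.
The molecule carries 3 separate instances of a hydroxyl group (-OH) meeting every constraint; each maps to a distinct set of atoms, giving 3 matches.

3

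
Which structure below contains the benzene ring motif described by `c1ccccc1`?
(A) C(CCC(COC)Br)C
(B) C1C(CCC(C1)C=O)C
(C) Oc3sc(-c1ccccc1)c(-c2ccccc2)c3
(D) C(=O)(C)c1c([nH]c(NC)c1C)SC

c1ccccc1 describes six aromatic carbons in a ring (a benzene ring).
(A) has a methyl group (-CH3) but no six-membered all-carbon aromatic ring is present.
(B) has a methyl group (-CH3) but no six-membered all-carbon aromatic ring is present.
(C) contains a phenyl ring, which satisfies every atom and bond constraint.
(D) has a methyl group (-CH3) but no six-membered all-carbon aromatic ring is present.
So the answer is (C).

C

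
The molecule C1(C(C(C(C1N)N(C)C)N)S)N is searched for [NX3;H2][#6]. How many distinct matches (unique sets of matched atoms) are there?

3

[NX3;H2][#6] is the SMARTS for a primary amine: a trivalent nitrogen with two H attached to carbon.
The molecule carries 3 separate instances of a primary amino group (-NH2) meeting every constraint; each maps to a distinct set of atoms, giving 3 matches.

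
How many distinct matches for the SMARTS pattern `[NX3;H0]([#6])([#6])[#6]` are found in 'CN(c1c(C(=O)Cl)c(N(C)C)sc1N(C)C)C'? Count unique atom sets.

3

[NX3;H0]([#6])([#6])[#6] is the SMARTS for a tertiary amine: a trivalent nitrogen with no H, bonded to three carbons.
The molecule carries 3 separate instances of a dimethylamino group (-N(CH3)2) meeting every constraint; each maps to a distinct set of atoms, giving 3 matches.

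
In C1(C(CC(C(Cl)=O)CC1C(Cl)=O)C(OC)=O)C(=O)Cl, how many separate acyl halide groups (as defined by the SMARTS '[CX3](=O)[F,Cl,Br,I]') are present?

3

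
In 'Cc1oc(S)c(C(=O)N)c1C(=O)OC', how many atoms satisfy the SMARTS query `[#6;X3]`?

6

The query [#6;X3] means: any carbon (aromatic or not) with three total connections.
Check the 14 heavy atoms by environment: 1× o (aromatic, X2) → no; 4× c (aromatic, X3) → match; 2× C (X4) → no; 2× C (X3) → match; 2× O (X1) → no; 1× N (X3) → no; 1× S (X2) → no; 1× O (X2) → no.
Summing the matching environments: 4 + 2 = 6 matching atoms.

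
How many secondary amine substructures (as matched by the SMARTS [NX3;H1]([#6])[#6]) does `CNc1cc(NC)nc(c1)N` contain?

2

[NX3;H1]([#6])[#6] is the SMARTS for a secondary amine: a trivalent nitrogen with one H, bonded to two carbons.
The molecule carries 2 separate instances of an N-methylamino group (-NHCH3) meeting every constraint; each maps to a distinct set of atoms, giving 2 matches.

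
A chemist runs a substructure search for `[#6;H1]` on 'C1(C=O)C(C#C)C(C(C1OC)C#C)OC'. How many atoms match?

Check the 15 heavy atoms by environment: 8× C (H1) → match; 3× O (H0) → no; 2× C (H3) → no; 2× C (H0) → no.
That gives 8 matching atoms.

8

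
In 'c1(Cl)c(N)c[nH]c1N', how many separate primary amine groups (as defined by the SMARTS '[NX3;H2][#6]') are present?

2

[NX3;H2][#6] is the SMARTS for a primary amine: a trivalent nitrogen with two H attached to carbon.
The molecule carries 2 separate instances of a primary amino group (-NH2) meeting every constraint; each maps to a distinct set of atoms, giving 2 matches.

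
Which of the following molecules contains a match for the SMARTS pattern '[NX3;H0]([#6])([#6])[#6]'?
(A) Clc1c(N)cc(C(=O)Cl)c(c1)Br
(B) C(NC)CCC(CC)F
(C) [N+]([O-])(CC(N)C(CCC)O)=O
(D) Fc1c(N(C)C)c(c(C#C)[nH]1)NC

D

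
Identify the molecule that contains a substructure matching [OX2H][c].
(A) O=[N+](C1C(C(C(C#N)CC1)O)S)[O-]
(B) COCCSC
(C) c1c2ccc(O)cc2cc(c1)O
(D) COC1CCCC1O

[OX2H][c] describes a hydroxyl oxygen attached to an aromatic carbon (a phenol).
(A) has a hydroxyl group (-OH) but the -OH is on an aliphatic carbon, not an aromatic c.
(B) has a methoxy ether (-OCH3) but the oxygen has H0, not H1.
(C) contains a hydroxyl group (-OH), which satisfies every atom and bond constraint.
(D) has a hydroxyl group (-OH) but the -OH is on an aliphatic carbon, not an aromatic c.
So the answer is (C).

C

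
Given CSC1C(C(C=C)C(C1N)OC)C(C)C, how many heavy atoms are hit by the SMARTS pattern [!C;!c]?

3

The query [!C;!c] means: neither aliphatic nor aromatic carbon — same as [!#6].
Check the 15 heavy atoms by environment: 12× C → no; 1× O → match; 1× S → match; 1× N → match.
Summing the matching environments: 1 + 1 + 1 = 3 matching atoms.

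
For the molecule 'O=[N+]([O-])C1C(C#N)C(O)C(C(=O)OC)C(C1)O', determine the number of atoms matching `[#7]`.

2

The query [#7] means: #7 matches any nitrogen atom regardless of aromaticity.
Check the 17 heavy atoms by environment: 9× C → no; 1× N (charge +1) → match; 1× O (charge -1) → no; 5× O → no; 1× N → match.
Summing the matching environments: 1 + 1 = 2 matching atoms.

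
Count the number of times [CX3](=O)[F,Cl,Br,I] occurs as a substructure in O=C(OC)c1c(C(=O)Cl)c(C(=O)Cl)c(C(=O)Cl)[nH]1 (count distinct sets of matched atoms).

[CX3](=O)[F,Cl,Br,I] is the SMARTS for an acyl halide: a carbonyl carbon bonded to a halogen.
The molecule carries 3 separate instances of an acyl chloride (-C(=O)Cl) meeting every constraint; each maps to a distinct set of atoms, giving 3 matches.

3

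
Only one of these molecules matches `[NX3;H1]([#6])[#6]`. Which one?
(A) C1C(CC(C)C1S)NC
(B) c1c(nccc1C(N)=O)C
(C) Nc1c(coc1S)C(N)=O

A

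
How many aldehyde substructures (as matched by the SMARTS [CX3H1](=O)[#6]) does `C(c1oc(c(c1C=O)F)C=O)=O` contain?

3

[CX3H1](=O)[#6] is the SMARTS for an aldehyde: an sp2 carbon with one H, double-bonded to O and single-bonded to carbon.
The molecule carries 3 separate instances of an aldehyde (-CHO) meeting every constraint; each maps to a distinct set of atoms, giving 3 matches.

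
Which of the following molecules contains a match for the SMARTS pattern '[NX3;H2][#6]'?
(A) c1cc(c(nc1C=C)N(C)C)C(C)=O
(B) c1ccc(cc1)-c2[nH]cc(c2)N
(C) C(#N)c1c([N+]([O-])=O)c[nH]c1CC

[NX3;H2][#6] describes a trivalent nitrogen with two H attached to carbon (a primary amine).
(A) has a dimethylamino group (-N(CH3)2) but the nitrogen has H0, not H2.
(B) contains a primary amino group (-NH2), which satisfies every atom and bond constraint.
(C) has a nitro group (-[N+](=O)[O-]) but the nitrogen is [N+] with no H, not NX3H2.
So the answer is (B).

B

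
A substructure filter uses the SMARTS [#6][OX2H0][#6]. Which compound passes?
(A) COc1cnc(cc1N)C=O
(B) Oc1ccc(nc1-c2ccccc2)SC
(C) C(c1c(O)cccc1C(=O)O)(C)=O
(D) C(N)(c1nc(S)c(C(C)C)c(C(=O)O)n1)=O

A

[#6][OX2H0][#6] describes an aliphatic oxygen bridging two carbons with no H on the oxygen (an ether).
(A) contains a methoxy ether (-OCH3), which satisfies every atom and bond constraint.
(B) has a hydroxyl group (-OH) but the oxygen has H1, not H0 bridging two carbons.
(C) has a hydroxyl group (-OH) but the oxygen has H1, not H0 bridging two carbons.
(D) has a carboxylic acid group (-C(=O)OH) but the -OH oxygen has H1; the =O is OX1, not OX2.
So the answer is (A).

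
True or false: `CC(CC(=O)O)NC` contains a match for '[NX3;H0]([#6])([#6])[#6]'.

The pattern [NX3;H0]([#6])([#6])[#6] describes a trivalent nitrogen with no H, bonded to three carbons — a tertiary amine.
The closest candidate here is an N-methylamino group (-NHCH3), but the nitrogen still has one H (H1), not H0. No other fragment satisfies the full query, so there is no match.

False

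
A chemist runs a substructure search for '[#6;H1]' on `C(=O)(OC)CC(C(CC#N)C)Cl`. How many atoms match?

The query [#6;H1] means: any carbon bearing exactly one hydrogen.
Check the 12 heavy atoms by environment: 2× C (H2) → no; 2× C (H1) → match; 2× C (H0) → no; 2× O (H0) → no; 2× C (H3) → no; 1× N (H0) → no; 1× Cl (H0) → no.
That gives 2 matching atoms.

2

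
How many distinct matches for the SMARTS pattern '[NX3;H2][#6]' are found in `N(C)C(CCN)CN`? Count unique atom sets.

[NX3;H2][#6] is the SMARTS for a primary amine: a trivalent nitrogen with two H attached to carbon.
The molecule carries 2 separate instances of a primary amino group (-NH2) meeting every constraint; each maps to a distinct set of atoms, giving 2 matches.

2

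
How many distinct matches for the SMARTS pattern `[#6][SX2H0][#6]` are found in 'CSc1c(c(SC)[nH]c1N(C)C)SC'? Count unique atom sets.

3

[#6][SX2H0][#6] is the SMARTS for a thioether: an aliphatic sulfur bridging two carbons with no H on the sulfur.
The molecule carries 3 separate instances of a methylthio ether (-SCH3) meeting every constraint; each maps to a distinct set of atoms, giving 3 matches.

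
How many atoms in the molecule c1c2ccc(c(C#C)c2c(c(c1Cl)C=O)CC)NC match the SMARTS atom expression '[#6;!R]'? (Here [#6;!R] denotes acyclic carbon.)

Check the 19 heavy atoms by environment: 10× c (aromatic, in 6-ring) → no; 6× C (acyclic) → match; 1× O (acyclic) → no; 1× N (acyclic) → no; 1× Cl (acyclic) → no.
That gives 6 matching atoms.

6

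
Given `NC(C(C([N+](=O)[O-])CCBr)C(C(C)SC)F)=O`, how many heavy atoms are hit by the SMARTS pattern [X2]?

The query [X2] means: any atom with exactly two total connections (bonds + H).
Check the 17 heavy atoms by environment: 8× C (X4) → no; 1× C (X3) → no; 2× O (X1) → no; 1× N (X3) → no; 1× S (X2) → match; 1× F (X1) → no; 1× N (charge +1, X3) → no; 1× O (charge -1, X1) → no; 1× Br (X1) → no.
That gives 1 matching atom.

1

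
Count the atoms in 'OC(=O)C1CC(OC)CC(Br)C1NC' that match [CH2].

2

The query [CH2] means: aliphatic carbon with exactly two hydrogens.
Check the 14 heavy atoms by environment: 4× C (H1) → no; 2× C (H2) → match; 2× O (H0) → no; 2× C (H3) → no; 1× Br (H0) → no; 1× N (H1) → no; 1× C (H0) → no; 1× O (H1) → no.
That gives 2 matching atoms.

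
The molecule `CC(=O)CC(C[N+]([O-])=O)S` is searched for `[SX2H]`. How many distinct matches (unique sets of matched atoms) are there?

1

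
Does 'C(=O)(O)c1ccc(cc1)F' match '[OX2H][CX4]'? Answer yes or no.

No

The pattern [OX2H][CX4] describes a hydroxyl oxygen bound to an sp3 (X4) carbon — an aliphatic alcohol.
The closest candidate here is a carboxylic acid group (-C(=O)OH), but the -OH is on a CX3 carbonyl carbon, not a CX4 carbon. No other fragment satisfies the full query, so there is no match.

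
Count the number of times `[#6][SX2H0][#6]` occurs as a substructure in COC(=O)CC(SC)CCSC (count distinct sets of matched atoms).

[#6][SX2H0][#6] is the SMARTS for a thioether: an aliphatic sulfur bridging two carbons with no H on the sulfur.
The molecule carries 2 separate instances of a methylthio ether (-SCH3) meeting every constraint; each maps to a distinct set of atoms, giving 2 matches.

2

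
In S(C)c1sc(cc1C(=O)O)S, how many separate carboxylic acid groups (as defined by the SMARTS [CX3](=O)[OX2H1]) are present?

[CX3](=O)[OX2H1] is the SMARTS for a carboxylic acid: an sp2 carbon double-bonded to O and single-bonded to an -OH oxygen.
Exactly one fragment in the molecule meets all constraints, giving 1 match.

1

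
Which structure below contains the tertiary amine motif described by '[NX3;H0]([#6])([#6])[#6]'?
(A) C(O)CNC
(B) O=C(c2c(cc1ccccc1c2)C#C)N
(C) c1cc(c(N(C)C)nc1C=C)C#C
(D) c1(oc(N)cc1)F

C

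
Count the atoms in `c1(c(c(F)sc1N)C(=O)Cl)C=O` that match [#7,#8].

The query [#7,#8] means: nitrogen or oxygen (comma = OR).
Check the 12 heavy atoms by environment: 1× s (aromatic) → no; 4× c (aromatic) → no; 2× C → no; 2× O → match; 1× N → match; 1× Cl → no; 1× F → no.
Summing the matching environments: 2 + 1 = 3 matching atoms.

3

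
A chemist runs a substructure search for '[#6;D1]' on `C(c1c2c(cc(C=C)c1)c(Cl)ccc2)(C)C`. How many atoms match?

3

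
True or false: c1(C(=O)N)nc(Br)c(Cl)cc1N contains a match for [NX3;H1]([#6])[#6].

The pattern [NX3;H1]([#6])[#6] describes a trivalent nitrogen with one H, bonded to two carbons — a secondary amine.
The closest candidate here is a primary amino group (-NH2), but the nitrogen has H2 and only one carbon neighbour. No other fragment satisfies the full query, so there is no match.

False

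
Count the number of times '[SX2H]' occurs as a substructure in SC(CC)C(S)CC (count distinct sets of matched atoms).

2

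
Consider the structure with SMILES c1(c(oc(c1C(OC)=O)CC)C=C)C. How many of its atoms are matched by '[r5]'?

5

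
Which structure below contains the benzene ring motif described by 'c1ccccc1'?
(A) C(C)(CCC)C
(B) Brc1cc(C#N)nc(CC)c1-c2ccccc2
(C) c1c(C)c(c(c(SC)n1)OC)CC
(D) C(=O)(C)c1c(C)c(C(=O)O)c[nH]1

B

c1ccccc1 describes six aromatic carbons in a ring (a benzene ring).
(A) has a methyl group (-CH3) but no six-membered all-carbon aromatic ring is present.
(B) contains a phenyl ring, which satisfies every atom and bond constraint.
(C) has a methyl group (-CH3) but no six-membered all-carbon aromatic ring is present.
(D) has a methyl group (-CH3) but no six-membered all-carbon aromatic ring is present.
So the answer is (B).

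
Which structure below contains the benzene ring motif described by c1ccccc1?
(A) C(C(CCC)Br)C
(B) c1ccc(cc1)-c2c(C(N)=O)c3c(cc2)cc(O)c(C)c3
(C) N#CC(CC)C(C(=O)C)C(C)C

B

c1ccccc1 describes six aromatic carbons in a ring (a benzene ring).
(A) has a methyl group (-CH3) but no six-membered all-carbon aromatic ring is present.
(B) contains a phenyl ring, which satisfies every atom and bond constraint.
(C) has a methyl group (-CH3) but no six-membered all-carbon aromatic ring is present.
So the answer is (B).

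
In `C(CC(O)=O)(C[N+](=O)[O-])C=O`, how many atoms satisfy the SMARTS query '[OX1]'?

4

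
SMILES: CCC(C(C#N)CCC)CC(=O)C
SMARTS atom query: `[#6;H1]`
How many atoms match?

2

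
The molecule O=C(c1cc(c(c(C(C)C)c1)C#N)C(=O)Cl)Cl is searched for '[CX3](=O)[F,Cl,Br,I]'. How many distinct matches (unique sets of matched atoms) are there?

2

[CX3](=O)[F,Cl,Br,I] is the SMARTS for an acyl halide: a carbonyl carbon bonded to a halogen.
The molecule carries 2 separate instances of an acyl chloride (-C(=O)Cl) meeting every constraint; each maps to a distinct set of atoms, giving 2 matches.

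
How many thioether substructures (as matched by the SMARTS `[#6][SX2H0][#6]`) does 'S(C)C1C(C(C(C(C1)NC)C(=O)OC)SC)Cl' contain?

2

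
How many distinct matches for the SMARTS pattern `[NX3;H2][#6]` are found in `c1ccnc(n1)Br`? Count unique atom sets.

[NX3;H2][#6] is the SMARTS for a primary amine: a trivalent nitrogen with two H attached to carbon.
No fragment in the molecule satisfies every constraint, giving 0 matches.

0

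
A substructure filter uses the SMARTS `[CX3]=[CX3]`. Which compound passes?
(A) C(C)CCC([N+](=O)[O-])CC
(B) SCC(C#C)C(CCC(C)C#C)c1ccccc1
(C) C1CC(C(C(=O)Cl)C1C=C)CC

[CX3]=[CX3] describes a non-aromatic C=C double bond between two sp2 carbons (an alkene).
(A) has an ethyl group (-CH2CH3) but its C-C bond is a single bond between CX4 carbons, not CX3=CX3.
(B) has an ethynyl group (-C#CH) but the C-C bond is a triple bond, not a double bond.
(C) contains a vinyl group (-CH=CH2), which satisfies every atom and bond constraint.
So the answer is (C).

C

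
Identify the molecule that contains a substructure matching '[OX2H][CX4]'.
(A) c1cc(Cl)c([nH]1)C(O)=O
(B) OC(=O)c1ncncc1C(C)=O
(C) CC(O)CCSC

C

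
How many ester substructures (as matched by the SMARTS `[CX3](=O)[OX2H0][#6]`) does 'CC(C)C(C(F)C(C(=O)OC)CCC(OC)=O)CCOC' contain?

[CX3](=O)[OX2H0][#6] is the SMARTS for an ester: a carbonyl carbon bonded to an oxygen that is itself bonded to carbon (no H on that O).
The molecule carries 2 separate instances of a methyl-ester group (-C(=O)OCH3) meeting every constraint; each maps to a distinct set of atoms, giving 2 matches.

2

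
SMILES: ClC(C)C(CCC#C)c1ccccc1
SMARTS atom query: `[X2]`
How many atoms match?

Check the 14 heavy atoms by environment: 5× C (X4) → no; 1× Cl (X1) → no; 2× C (X2) → match; 6× c (aromatic, X3) → no.
That gives 2 matching atoms.

2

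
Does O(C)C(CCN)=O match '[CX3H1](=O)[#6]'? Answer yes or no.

No

The pattern [CX3H1](=O)[#6] describes an sp2 carbon with one H, double-bonded to O and single-bonded to carbon — an aldehyde.
The closest candidate here is a methyl-ester group (-C(=O)OCH3), but the carbonyl carbon has H0, not H1. No other fragment satisfies the full query, so there is no match.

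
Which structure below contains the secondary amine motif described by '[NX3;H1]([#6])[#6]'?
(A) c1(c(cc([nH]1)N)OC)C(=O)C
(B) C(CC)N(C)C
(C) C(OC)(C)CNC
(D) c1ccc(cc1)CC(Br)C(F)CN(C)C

[NX3;H1]([#6])[#6] describes a trivalent nitrogen with one H, bonded to two carbons (a secondary amine).
(A) has a primary amino group (-NH2) but the nitrogen has H2 and only one carbon neighbour.
(B) has a dimethylamino group (-N(CH3)2) but the nitrogen has H0, not H1.
(C) contains an N-methylamino group (-NHCH3), which satisfies every atom and bond constraint.
(D) has a dimethylamino group (-N(CH3)2) but the nitrogen has H0, not H1.
So the answer is (C).

C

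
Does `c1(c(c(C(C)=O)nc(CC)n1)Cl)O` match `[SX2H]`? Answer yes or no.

No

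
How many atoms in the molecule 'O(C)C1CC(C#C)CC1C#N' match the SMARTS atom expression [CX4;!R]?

1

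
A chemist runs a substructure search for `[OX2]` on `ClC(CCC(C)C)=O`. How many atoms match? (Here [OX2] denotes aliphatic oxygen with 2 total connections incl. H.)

0

The query [OX2] means: aliphatic oxygen with two total connections — ether, hydroxyl, or ester single-bond O.
Check the 8 heavy atoms by environment: 5× C (X4) → no; 1× C (X3) → no; 1× O (X1) → no; 1× Cl (X1) → no.
No environment satisfies the query, so 0 matching atoms.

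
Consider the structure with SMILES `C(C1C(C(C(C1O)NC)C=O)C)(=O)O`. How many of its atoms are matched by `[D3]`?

The query [D3] means: atom with exactly three heavy-atom neighbours.
Check the 14 heavy atoms by environment: 6× C (D3) → match; 4× O (D1) → no; 1× C (D2) → no; 2× C (D1) → no; 1× N (D2) → no.
That gives 6 matching atoms.

6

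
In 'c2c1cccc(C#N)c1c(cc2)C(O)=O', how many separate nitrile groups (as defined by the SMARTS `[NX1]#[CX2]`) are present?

[NX1]#[CX2] is the SMARTS for a nitrile: a nitrogen triple-bonded to a two-connected carbon.
Exactly one fragment in the molecule meets all constraints, giving 1 match.

1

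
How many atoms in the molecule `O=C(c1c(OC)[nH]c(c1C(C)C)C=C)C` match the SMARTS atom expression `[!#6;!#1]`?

The query [!#6;!#1] means: not carbon and not hydrogen — any heteroatom.
Check the 15 heavy atoms by environment: 1× n (aromatic) → match; 4× c (aromatic) → no; 8× C → no; 2× O → match.
Summing the matching environments: 1 + 2 = 3 matching atoms.

3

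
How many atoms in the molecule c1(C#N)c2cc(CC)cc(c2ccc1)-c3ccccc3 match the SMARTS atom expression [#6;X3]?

16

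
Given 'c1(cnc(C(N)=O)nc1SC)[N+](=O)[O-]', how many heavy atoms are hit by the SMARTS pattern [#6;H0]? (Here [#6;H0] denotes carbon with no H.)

4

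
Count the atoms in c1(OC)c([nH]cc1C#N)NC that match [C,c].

7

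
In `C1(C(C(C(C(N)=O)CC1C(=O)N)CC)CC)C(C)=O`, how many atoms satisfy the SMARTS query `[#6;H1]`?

The query [#6;H1] means: any carbon bearing exactly one hydrogen.
Check the 19 heavy atoms by environment: 5× C (H1) → match; 3× C (H2) → no; 3× C (H0) → no; 3× O (H0) → no; 2× N (H2) → no; 3× C (H3) → no.
That gives 5 matching atoms.

5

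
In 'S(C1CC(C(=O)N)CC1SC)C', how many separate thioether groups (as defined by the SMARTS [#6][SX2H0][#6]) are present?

2

[#6][SX2H0][#6] is the SMARTS for a thioether: an aliphatic sulfur bridging two carbons with no H on the sulfur.
The molecule carries 2 separate instances of a methylthio ether (-SCH3) meeting every constraint; each maps to a distinct set of atoms, giving 2 matches.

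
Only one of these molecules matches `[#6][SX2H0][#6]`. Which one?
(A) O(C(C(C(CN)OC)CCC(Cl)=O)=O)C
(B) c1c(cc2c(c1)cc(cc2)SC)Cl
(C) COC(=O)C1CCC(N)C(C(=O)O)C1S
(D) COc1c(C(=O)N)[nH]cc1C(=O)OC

B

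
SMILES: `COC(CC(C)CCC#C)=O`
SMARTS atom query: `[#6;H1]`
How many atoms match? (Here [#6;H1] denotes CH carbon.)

2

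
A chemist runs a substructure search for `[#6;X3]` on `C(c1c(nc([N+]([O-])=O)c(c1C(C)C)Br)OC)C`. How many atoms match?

The query [#6;X3] means: any carbon (aromatic or not) with three total connections.
Check the 17 heavy atoms by environment: 1× n (aromatic, X2) → no; 5× c (aromatic, X3) → match; 6× C (X4) → no; 1× O (X2) → no; 1× Br (X1) → no; 1× N (charge +1, X3) → no; 1× O (charge -1, X1) → no; 1× O (X1) → no.
That gives 5 matching atoms.

5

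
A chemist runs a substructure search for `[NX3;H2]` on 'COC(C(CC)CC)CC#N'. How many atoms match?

The query [NX3;H2] means: aliphatic N with 3 total connections, two of them H — an -NH2 nitrogen (amine or amide).
Check the 11 heavy atoms by environment: 3× C (H2, X4) → no; 2× C (H1, X4) → no; 1× C (H0, X2) → no; 1× N (H0, X1) → no; 3× C (H3, X4) → no; 1× O (H0, X2) → no.
No environment satisfies the query, so 0 matching atoms.

0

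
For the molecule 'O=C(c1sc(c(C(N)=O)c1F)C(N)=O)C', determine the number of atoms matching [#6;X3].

7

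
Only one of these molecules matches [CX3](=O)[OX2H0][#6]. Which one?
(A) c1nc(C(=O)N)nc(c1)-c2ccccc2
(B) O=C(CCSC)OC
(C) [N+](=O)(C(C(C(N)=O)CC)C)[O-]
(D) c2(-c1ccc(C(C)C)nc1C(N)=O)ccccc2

B

[CX3](=O)[OX2H0][#6] describes a carbonyl carbon bonded to an oxygen that is itself bonded to carbon (no H on that O) (an ester).
(A) has a primary amide (-C(=O)NH2) but the carbonyl is bonded to N, not to an O-C linkage.
(B) contains a methyl-ester group (-C(=O)OCH3), which satisfies every atom and bond constraint.
(C) has a primary amide (-C(=O)NH2) but the carbonyl is bonded to N, not to an O-C linkage.
(D) has a primary amide (-C(=O)NH2) but the carbonyl is bonded to N, not to an O-C linkage.
So the answer is (B).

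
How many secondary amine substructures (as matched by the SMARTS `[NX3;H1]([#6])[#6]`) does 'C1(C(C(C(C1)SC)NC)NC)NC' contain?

3

[NX3;H1]([#6])[#6] is the SMARTS for a secondary amine: a trivalent nitrogen with one H, bonded to two carbons.
The molecule carries 3 separate instances of an N-methylamino group (-NHCH3) meeting every constraint; each maps to a distinct set of atoms, giving 3 matches.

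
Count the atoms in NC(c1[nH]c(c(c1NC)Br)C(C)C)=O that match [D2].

2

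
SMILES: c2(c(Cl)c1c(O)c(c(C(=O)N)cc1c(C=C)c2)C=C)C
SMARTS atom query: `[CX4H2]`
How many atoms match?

Check the 20 heavy atoms by environment: 8× c (aromatic, H0, X3) → no; 2× c (aromatic, H1, X3) → no; 1× O (H1, X2) → no; 2× C (H1, X3) → no; 2× C (H2, X3) → no; 1× C (H3, X4) → no; 1× Cl (H0, X1) → no; 1× C (H0, X3) → no; 1× O (H0, X1) → no; 1× N (H2, X3) → no.
No environment satisfies the query, so 0 matching atoms.

0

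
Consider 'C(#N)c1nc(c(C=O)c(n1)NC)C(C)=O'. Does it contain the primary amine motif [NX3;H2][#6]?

No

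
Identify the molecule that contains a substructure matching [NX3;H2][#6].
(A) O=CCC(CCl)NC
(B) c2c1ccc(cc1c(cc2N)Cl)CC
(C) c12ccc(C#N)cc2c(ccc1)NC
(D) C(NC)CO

B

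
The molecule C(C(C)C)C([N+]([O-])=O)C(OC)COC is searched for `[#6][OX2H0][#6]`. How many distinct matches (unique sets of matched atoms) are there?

[#6][OX2H0][#6] is the SMARTS for an ether: an aliphatic oxygen bridging two carbons with no H on the oxygen.
The molecule carries 2 separate instances of a methoxy ether (-OCH3) meeting every constraint; each maps to a distinct set of atoms, giving 2 matches.

2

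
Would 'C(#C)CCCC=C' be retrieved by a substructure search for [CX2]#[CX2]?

The pattern [CX2]#[CX2] describes a carbon-carbon triple bond — an alkyne.
The molecule carries an ethynyl group (-C#CH), whose atoms satisfy every constraint of the query, so the pattern matches.

Yes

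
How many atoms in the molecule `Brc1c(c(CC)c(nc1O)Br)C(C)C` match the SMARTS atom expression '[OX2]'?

1

The query [OX2] means: aliphatic oxygen with two total connections — ether, hydroxyl, or ester single-bond O.
Check the 14 heavy atoms by environment: 1× n (aromatic, X2) → no; 5× c (aromatic, X3) → no; 1× O (X2) → match; 5× C (X4) → no; 2× Br (X1) → no.
That gives 1 matching atom.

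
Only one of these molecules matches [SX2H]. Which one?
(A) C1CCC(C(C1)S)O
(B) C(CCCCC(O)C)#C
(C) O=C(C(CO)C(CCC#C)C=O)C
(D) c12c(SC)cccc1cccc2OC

A

[SX2H] describes an aliphatic sulfur with two connections, one being H (a thiol).
(A) contains a thiol (-SH), which satisfies every atom and bond constraint.
(B) has a hydroxyl group (-OH) but it is an -OH, not an -SH.
(C) has a hydroxyl group (-OH) but it is an -OH, not an -SH.
(D) has a methylthio ether (-SCH3) but the sulfur has H0 (bonded to two carbons), not H1.
So the answer is (A).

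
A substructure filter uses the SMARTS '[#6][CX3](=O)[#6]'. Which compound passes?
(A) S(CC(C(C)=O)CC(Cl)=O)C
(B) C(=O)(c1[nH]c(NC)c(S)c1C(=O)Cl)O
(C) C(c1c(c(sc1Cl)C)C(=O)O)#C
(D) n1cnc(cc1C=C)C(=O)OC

A

[#6][CX3](=O)[#6] describes a carbonyl carbon (no H) flanked by two carbons (a ketone).
(A) contains an acetyl/ketone group (-C(=O)CH3), which satisfies every atom and bond constraint.
(B) has a carboxylic acid group (-C(=O)OH) but one neighbour of the carbonyl carbon is O, not C.
(C) has a carboxylic acid group (-C(=O)OH) but one neighbour of the carbonyl carbon is O, not C.
(D) has a methyl-ester group (-C(=O)OCH3) but one neighbour of the carbonyl carbon is O, not C.
So the answer is (A).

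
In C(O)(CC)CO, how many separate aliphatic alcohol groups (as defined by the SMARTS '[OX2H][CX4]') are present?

2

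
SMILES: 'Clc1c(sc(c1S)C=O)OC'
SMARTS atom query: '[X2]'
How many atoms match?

3

Check the 11 heavy atoms by environment: 1× s (aromatic, X2) → match; 4× c (aromatic, X3) → no; 1× Cl (X1) → no; 1× O (X2) → match; 1× C (X4) → no; 1× C (X3) → no; 1× O (X1) → no; 1× S (X2) → match.
Summing the matching environments: 1 + 1 + 1 = 3 matching atoms.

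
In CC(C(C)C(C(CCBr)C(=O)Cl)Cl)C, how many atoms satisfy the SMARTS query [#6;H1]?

4

Check the 14 heavy atoms by environment: 2× C (H2) → no; 4× C (H1) → match; 3× C (H3) → no; 1× Br (H0) → no; 2× Cl (H0) → no; 1× C (H0) → no; 1× O (H0) → no.
That gives 4 matching atoms.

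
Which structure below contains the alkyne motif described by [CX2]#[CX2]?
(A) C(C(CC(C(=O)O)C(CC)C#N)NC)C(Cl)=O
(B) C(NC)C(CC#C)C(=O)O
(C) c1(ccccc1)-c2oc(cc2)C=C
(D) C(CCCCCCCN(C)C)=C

B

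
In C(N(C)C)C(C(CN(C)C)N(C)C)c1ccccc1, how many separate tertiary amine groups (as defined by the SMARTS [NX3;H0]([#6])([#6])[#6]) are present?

3

[NX3;H0]([#6])([#6])[#6] is the SMARTS for a tertiary amine: a trivalent nitrogen with no H, bonded to three carbons.
The molecule carries 3 separate instances of a dimethylamino group (-N(CH3)2) meeting every constraint; each maps to a distinct set of atoms, giving 3 matches.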